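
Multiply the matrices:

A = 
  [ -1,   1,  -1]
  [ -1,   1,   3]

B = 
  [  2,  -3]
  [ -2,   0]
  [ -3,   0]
AB = 
  [ -1,   3]
  [-13,   3]

A is 2×3 and B is 3×2, so AB is 2×2. Each entry is (row of A)·(column of B):
AB[1,1] = (-1)(2) + (1)(-2) + (-1)(-3) = -1
AB[1,2] = (-1)(-3) + (1)(0) + (-1)(0) = 3
AB[2,1] = (-1)(2) + (1)(-2) + (3)(-3) = -13
AB[2,2] = (-1)(-3) + (1)(0) + (3)(0) = 3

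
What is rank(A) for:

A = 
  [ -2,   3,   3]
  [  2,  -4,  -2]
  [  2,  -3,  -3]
rank(A) = 2

Row reduce:
R2 → R2 + (1)·R1
R3 → R3 + (1)·R1
REF = 
  [ -2,   3,   3]
  [  0,  -1,   1]
  [  0,   0,   0]
Pivot columns: 1, 2 → 2 pivots.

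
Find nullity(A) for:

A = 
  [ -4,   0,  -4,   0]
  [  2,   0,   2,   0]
nullity(A) = 3

Row reduce:
R2 → R2 + (1/2)·R1
REF = 
  [ -4,   0,  -4,   0]
  [  0,   0,   0,   0]
Pivot columns: 1 → 1 pivot.
rank(A) = 1, so nullity(A) = 4 - 1 = 3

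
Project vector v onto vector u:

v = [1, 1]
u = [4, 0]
proj_u(v) = [1, 0]

v·u = (1)(4) + (1)(0) = 4
u·u = (4)² + (0)² = 16
proj_u(v) = (v·u / u·u) × u = (4/16) × u = (1/4) × u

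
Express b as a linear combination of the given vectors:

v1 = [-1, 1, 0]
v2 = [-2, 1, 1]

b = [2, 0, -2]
c1 = 2, c2 = -2

b = 2·v1 + -2·v2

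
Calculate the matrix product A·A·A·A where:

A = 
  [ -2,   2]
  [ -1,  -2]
A^4 = 
  [-28, -32]
  [ 16, -28]

A² = A·A:
A²[1,1] = (-2)(-2) + (2)(-1) = 2
A²[1,2] = (-2)(2) + (2)(-2) = -8
A²[2,1] = (-1)(-2) + (-2)(-1) = 4
A²[2,2] = (-1)(2) + (-2)(-2) = 2
A² = 
  [  2,  -8]
  [  4,   2]

A^3 = A^2·A:
A^3[1,1] = (2)(-2) + (-8)(-1) = 4
A^3[1,2] = (2)(2) + (-8)(-2) = 20
A^3[2,1] = (4)(-2) + (2)(-1) = -10
A^3[2,2] = (4)(2) + (2)(-2) = 4
A^3 = 
  [  4,  20]
  [-10,   4]

A^4 = A^3·A:
A^4[1,1] = (4)(-2) + (20)(-1) = -28
A^4[1,2] = (4)(2) + (20)(-2) = -32
A^4[2,1] = (-10)(-2) + (4)(-1) = 16
A^4[2,2] = (-10)(2) + (4)(-2) = -28
A^4 = 
  [-28, -32]
  [ 16, -28]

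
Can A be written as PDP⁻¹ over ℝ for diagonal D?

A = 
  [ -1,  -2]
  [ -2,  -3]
Yes

tr(A) = -4, det(A) = -1
Characteristic polynomial: λ² - tr(A)λ + det(A) = λ² + 4λ - 1
λ² + 4λ - 1 = 0  ⇒  λ = (-4 ± √((4)² - 4·(-1)))/2 = (-4 ± √(20))/2
  = -2 + √5,  -2 - √5
Eigenvalues: -2 + √5, -2 - √5  (≈ 0.2361, -4.236)
The two irrational eigenvalues are distinct (simple), so each has alg. mult. = geom. mult. = 1.
Sum of geometric multiplicities equals n, so A has n independent eigenvectors.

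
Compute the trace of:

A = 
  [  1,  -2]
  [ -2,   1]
2

tr(A) = 1 + 1 = 2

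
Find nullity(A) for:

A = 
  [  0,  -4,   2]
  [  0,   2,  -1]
nullity(A) = 2

Row reduce:
R2 → R2 + (1/2)·R1
REF = 
  [  0,  -4,   2]
  [  0,   0,   0]
Pivot columns: 2 → 1 pivot.
rank(A) = 1, so nullity(A) = 3 - 1 = 2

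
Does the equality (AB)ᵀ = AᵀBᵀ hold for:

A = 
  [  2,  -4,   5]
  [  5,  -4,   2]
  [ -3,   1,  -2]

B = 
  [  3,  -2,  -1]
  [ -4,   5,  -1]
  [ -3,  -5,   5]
No

(AB)ᵀ = 
  [  7,  25,  -7]
  [-49, -40,  21]
  [ 27,   9,  -8]

AᵀBᵀ = 
  [ -1,  20, -46]
  [ -5,  -5,  37]
  [ 13,  -8, -35]

The two matrices differ, so (AB)ᵀ ≠ AᵀBᵀ in general. The correct identity is (AB)ᵀ = BᵀAᵀ.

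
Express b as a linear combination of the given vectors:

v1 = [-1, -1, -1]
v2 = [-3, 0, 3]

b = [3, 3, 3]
c1 = -3, c2 = 0

b = -3·v1 + 0·v2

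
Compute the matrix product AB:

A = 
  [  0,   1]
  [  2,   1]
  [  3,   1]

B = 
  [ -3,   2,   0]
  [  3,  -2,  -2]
A is 3×2 and B is 2×3, so AB is 3×3. Each entry is (row of A)·(column of B):
AB[1,1] = (0)(-3) + (1)(3) = 3
AB[1,2] = (0)(2) + (1)(-2) = -2
AB[1,3] = (0)(0) + (1)(-2) = -2
AB[2,1] = (2)(-3) + (1)(3) = -3
AB[2,2] = (2)(2) + (1)(-2) = 2
AB[2,3] = (2)(0) + (1)(-2) = -2
AB[3,1] = (3)(-3) + (1)(3) = -6
AB[3,2] = (3)(2) + (1)(-2) = 4
AB[3,3] = (3)(0) + (1)(-2) = -2

AB = 
  [  3,  -2,  -2]
  [ -3,   2,  -2]
  [ -6,   4,  -2]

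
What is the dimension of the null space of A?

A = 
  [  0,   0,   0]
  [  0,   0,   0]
nullity(A) = 3

Row reduce:
(no row operations needed)
REF = 
  [  0,   0,   0]
  [  0,   0,   0]
Pivot columns: none → 0 pivots.
rank(A) = 0, so nullity(A) = 3 - 0 = 3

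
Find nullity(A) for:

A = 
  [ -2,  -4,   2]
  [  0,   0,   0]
nullity(A) = 2

Row reduce:
(no row operations needed)
REF = 
  [ -2,  -4,   2]
  [  0,   0,   0]
Pivot columns: 1 → 1 pivot.
rank(A) = 1, so nullity(A) = 3 - 1 = 2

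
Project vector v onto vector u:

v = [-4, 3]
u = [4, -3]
v·u = (-4)(4) + (3)(-3) = -25
u·u = (4)² + (-3)² = 25
proj_u(v) = (v·u / u·u) × u = (-25/25) × u = (-1) × u

proj_u(v) = [-4, 3]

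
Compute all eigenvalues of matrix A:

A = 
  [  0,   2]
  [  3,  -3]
λ = (-3 + √33)/2, (-3 - √33)/2  (≈ 1.372, -4.372)

tr(A) = -3, det(A) = -6
Characteristic polynomial: λ² - tr(A)λ + det(A) = λ² + 3λ - 6
λ² + 3λ - 6 = 0  ⇒  λ = (-3 ± √((3)² - 4·(-6)))/2 = (-3 ± √(33))/2
  = (-3 + √33)/2,  (-3 - √33)/2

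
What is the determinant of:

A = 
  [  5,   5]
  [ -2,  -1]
For a 2×2 matrix, det = ad - bc = (5)(-1) - (5)(-2) = 5

det(A) = 5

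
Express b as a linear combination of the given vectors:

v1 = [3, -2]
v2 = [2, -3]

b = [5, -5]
c1 = 1, c2 = 1

b = 1·v1 + 1·v2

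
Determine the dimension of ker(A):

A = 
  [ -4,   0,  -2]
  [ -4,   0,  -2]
nullity(A) = 2

Row reduce:
R2 → R2 - (1)·R1
REF = 
  [ -4,   0,  -2]
  [  0,   0,   0]
Pivot columns: 1 → 1 pivot.
rank(A) = 1, so nullity(A) = 3 - 1 = 2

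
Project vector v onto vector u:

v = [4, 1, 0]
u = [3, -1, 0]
proj_u(v) = [33/10, -11/10, 0]

v·u = (4)(3) + (1)(-1) + (0)(0) = 11
u·u = (3)² + (-1)² + (0)² = 10
proj_u(v) = (v·u / u·u) × u = (11/10) × u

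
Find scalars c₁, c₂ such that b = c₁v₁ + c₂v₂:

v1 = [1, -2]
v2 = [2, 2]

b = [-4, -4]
c1 = 0, c2 = -2

b = 0·v1 + -2·v2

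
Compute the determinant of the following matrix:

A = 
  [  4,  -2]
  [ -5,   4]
6

For a 2×2 matrix, det = ad - bc = (4)(4) - (-2)(-5) = 6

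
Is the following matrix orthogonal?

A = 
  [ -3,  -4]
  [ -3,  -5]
No

AᵀA = 
  [ 18,  27]
  [ 27,  41]
≠ I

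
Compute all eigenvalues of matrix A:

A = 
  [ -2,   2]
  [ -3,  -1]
tr(A) = -3, det(A) = 8
Characteristic polynomial: λ² - tr(A)λ + det(A) = λ² + 3λ + 8
λ² + 3λ + 8 = 0  ⇒  λ = (-3 ± √((3)² - 4·(8)))/2 = (-3 ± √(-23))/2
  = (-3 + i√23)/2,  (-3 - i√23)/2

λ = (-3 + i√23)/2, (-3 - i√23)/2  (≈ -1.5 + 2.398i, -1.5 - 2.398i)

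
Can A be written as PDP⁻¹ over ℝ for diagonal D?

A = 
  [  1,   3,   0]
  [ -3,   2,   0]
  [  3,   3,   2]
No

Characteristic polynomial: det(λI - A) = λ³ - 5λ² + 17λ - 22
Testing integer divisors of the constant term: p(2) = 0, so (λ - 2) is a factor:
p(λ) = (λ - 2)(λ² - 3λ + 11)
λ² - 3λ + 11 = 0  ⇒  λ = (3 ± √((-3)² - 4·(11)))/2 = (3 ± √(-35))/2
  = (3 + i√35)/2,  (3 - i√35)/2
Eigenvalues: 2, (3 + i√35)/2, (3 - i√35)/2  (≈ 2, 1.5 + 2.958i, 1.5 - 2.958i)
Has complex eigenvalues (not diagonalizable over ℝ).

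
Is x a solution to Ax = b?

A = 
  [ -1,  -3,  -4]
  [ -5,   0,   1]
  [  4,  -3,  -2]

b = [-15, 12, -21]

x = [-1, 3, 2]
No

Ax = [-16, 7, -17] ≠ b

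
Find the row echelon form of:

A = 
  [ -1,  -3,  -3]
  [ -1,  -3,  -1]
Row operations:
R2 → R2 - (1)·R1

Resulting echelon form:
REF = 
  [ -1,  -3,  -3]
  [  0,   0,   2]

Rank = 2 (number of non-zero pivot rows).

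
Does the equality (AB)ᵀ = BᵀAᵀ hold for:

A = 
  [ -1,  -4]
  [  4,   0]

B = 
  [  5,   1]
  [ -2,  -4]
Yes

(AB)ᵀ = 
  [  3,  20]
  [ 15,   4]

BᵀAᵀ = 
  [  3,  20]
  [ 15,   4]

Both sides are equal — this is the standard identity (AB)ᵀ = BᵀAᵀ, which holds for all A, B.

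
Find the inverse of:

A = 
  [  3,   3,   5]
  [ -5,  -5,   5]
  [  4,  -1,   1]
det(A) = (3)·((-5)(1) - (5)(-1)) - (3)·((-5)(1) - (5)(4)) + (5)·((-5)(-1) - (-5)(4))
  = (3)(0) - (3)(-25) + (5)(25)
  = 200
det(A) = 200 ≠ 0, so A is invertible.

Cofactors Cᵢⱼ = (-1)ⁱ⁺ʲ·Mᵢⱼ:
C = 
  [  0,  25,  25]
  [ -8, -17,  15]
  [ 40, -40,   0]

adj(A) = Cᵀ:
adj(A) = 
  [  0,  -8,  40]
  [ 25, -17, -40]
  [ 25,  15,   0]

A⁻¹ = (1/200) · adj(A):
A⁻¹ = 
  [      0,   -1/25,     1/5]
  [    1/8, -17/200,    -1/5]
  [    1/8,    3/40,       0]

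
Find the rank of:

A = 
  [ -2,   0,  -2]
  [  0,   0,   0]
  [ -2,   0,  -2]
Row reduce:
R3 → R3 - (1)·R1
REF = 
  [ -2,   0,  -2]
  [  0,   0,   0]
  [  0,   0,   0]
Pivot columns: 1 → 1 pivot.

rank(A) = 1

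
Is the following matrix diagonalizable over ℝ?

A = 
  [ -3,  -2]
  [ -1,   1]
Yes

tr(A) = -2, det(A) = -5
Characteristic polynomial: λ² - tr(A)λ + det(A) = λ² + 2λ - 5
λ² + 2λ - 5 = 0  ⇒  λ = (-2 ± √((2)² - 4·(-5)))/2 = (-2 ± √(24))/2
  = -1 + √6,  -1 - √6
Eigenvalues: -1 + √6, -1 - √6  (≈ 1.449, -3.449)
The two irrational eigenvalues are distinct (simple), so each has alg. mult. = geom. mult. = 1.
Sum of geometric multiplicities equals n, so A has n independent eigenvectors.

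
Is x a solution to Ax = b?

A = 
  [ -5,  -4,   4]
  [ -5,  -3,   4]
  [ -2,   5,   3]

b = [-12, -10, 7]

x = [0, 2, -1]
Yes

Ax = [-12, -10, 7] = b ✓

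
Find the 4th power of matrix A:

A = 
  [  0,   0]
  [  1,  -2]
A^4 = 
  [  0,   0]
  [ -8,  16]

A² = A·A:
A²[1,1] = (0)(0) + (0)(1) = 0
A²[1,2] = (0)(0) + (0)(-2) = 0
A²[2,1] = (1)(0) + (-2)(1) = -2
A²[2,2] = (1)(0) + (-2)(-2) = 4
A² = 
  [  0,   0]
  [ -2,   4]

A^3 = A^2·A:
A^3[1,1] = (0)(0) + (0)(1) = 0
A^3[1,2] = (0)(0) + (0)(-2) = 0
A^3[2,1] = (-2)(0) + (4)(1) = 4
A^3[2,2] = (-2)(0) + (4)(-2) = -8
A^3 = 
  [  0,   0]
  [  4,  -8]

A^4 = A^3·A:
A^4[1,1] = (0)(0) + (0)(1) = 0
A^4[1,2] = (0)(0) + (0)(-2) = 0
A^4[2,1] = (4)(0) + (-8)(1) = -8
A^4[2,2] = (4)(0) + (-8)(-2) = 16
A^4 = 
  [  0,   0]
  [ -8,  16]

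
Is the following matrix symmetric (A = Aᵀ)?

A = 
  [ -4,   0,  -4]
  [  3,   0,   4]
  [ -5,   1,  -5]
No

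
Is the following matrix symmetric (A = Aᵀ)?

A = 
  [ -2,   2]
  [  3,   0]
No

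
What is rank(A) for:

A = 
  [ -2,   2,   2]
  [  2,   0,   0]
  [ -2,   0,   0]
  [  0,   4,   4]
Row reduce:
R2 → R2 + (1)·R1
R3 → R3 - (1)·R1
R3 → R3 + (1)·R2
R4 → R4 - (2)·R2
REF = 
  [ -2,   2,   2]
  [  0,   2,   2]
  [  0,   0,   0]
  [  0,   0,   0]
Pivot columns: 1, 2 → 2 pivots.

rank(A) = 2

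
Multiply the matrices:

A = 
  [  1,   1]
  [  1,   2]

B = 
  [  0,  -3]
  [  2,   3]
AB = 
  [  2,   0]
  [  4,   3]

A is 2×2 and B is 2×2, so AB is 2×2. Each entry is (row of A)·(column of B):
AB[1,1] = (1)(0) + (1)(2) = 2
AB[1,2] = (1)(-3) + (1)(3) = 0
AB[2,1] = (1)(0) + (2)(2) = 4
AB[2,2] = (1)(-3) + (2)(3) = 3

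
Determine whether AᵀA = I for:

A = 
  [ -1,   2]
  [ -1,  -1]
No

AᵀA = 
  [  2,  -1]
  [ -1,   5]
≠ I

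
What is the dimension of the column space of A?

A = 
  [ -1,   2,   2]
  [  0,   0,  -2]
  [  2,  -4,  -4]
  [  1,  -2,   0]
Row reduce:
R3 → R3 + (2)·R1
R4 → R4 + (1)·R1
R4 → R4 + (1)·R2
REF = 
  [ -1,   2,   2]
  [  0,   0,  -2]
  [  0,   0,   0]
  [  0,   0,   0]
Pivot columns: 1, 3 → 2 pivots.
dim(Col(A)) = number of pivot columns = 2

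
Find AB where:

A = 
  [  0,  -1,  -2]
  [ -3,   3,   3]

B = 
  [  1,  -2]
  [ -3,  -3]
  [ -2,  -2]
AB = 
  [  7,   7]
  [-18,  -9]

A is 2×3 and B is 3×2, so AB is 2×2. Each entry is (row of A)·(column of B):
AB[1,1] = (0)(1) + (-1)(-3) + (-2)(-2) = 7
AB[1,2] = (0)(-2) + (-1)(-3) + (-2)(-2) = 7
AB[2,1] = (-3)(1) + (3)(-3) + (3)(-2) = -18
AB[2,2] = (-3)(-2) + (3)(-3) + (3)(-2) = -9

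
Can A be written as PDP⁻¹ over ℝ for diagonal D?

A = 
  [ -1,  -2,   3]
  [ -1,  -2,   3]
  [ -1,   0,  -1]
No

Characteristic polynomial: det(λI - A) = λ³ + 4λ² + 6λ
The constant term is 0, so λ = 0 is a root: p(λ) = λ(λ² + 4λ + 6)
λ² + 4λ + 6 = 0  ⇒  λ = (-4 ± √((4)² - 4·(6)))/2 = (-4 ± √(-8))/2
  = -2 + i√2,  -2 - i√2
Eigenvalues: 0, -2 + i√2, -2 - i√2  (≈ 0, -2 + 1.414i, -2 - 1.414i)
Has complex eigenvalues (not diagonalizable over ℝ).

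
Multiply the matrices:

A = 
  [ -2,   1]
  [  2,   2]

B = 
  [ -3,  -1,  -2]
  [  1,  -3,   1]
A is 2×2 and B is 2×3, so AB is 2×3. Each entry is (row of A)·(column of B):
AB[1,1] = (-2)(-3) + (1)(1) = 7
AB[1,2] = (-2)(-1) + (1)(-3) = -1
AB[1,3] = (-2)(-2) + (1)(1) = 5
AB[2,1] = (2)(-3) + (2)(1) = -4
AB[2,2] = (2)(-1) + (2)(-3) = -8
AB[2,3] = (2)(-2) + (2)(1) = -2

AB = 
  [  7,  -1,   5]
  [ -4,  -8,  -2]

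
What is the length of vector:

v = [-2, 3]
3.606

||v||₂ = √((-2)² + (3)²) = √13 = 3.606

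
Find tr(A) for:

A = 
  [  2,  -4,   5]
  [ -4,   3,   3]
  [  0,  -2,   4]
9

tr(A) = 2 + 3 + 4 = 9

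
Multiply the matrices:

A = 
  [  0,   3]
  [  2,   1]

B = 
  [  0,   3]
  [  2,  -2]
A is 2×2 and B is 2×2, so AB is 2×2. Each entry is (row of A)·(column of B):
AB[1,1] = (0)(0) + (3)(2) = 6
AB[1,2] = (0)(3) + (3)(-2) = -6
AB[2,1] = (2)(0) + (1)(2) = 2
AB[2,2] = (2)(3) + (1)(-2) = 4

AB = 
  [  6,  -6]
  [  2,   4]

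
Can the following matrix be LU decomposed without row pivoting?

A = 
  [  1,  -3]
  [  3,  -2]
Yes.
A[1,1] = 1 ≠ 0, so Gaussian elimination proceeds without a row swap: multiplier ℓ₂₁ = (3)/(1) = 3, and U[2,2] = -2 - (3)(-3) = 7.
L = 
  [  1,   0]
  [  3,   1]
U = 
  [  1,  -3]
  [  0,   7]
Check row 2 of LU: [(3)(1), (3)(-3) + 7] = [3, -2] = row 2 of A ✓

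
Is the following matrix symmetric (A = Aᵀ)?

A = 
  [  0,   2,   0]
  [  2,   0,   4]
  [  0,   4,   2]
Yes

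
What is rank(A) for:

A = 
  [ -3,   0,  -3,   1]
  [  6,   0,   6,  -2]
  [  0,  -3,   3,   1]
Row reduce:
R2 → R2 + (2)·R1
Swap R2 ↔ R3
REF = 
  [ -3,   0,  -3,   1]
  [  0,  -3,   3,   1]
  [  0,   0,   0,   0]
Pivot columns: 1, 2 → 2 pivots.

rank(A) = 2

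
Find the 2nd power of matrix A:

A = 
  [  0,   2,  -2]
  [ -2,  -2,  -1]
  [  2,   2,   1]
A² = A·A:
A²[1,1] = (0)(0) + (2)(-2) + (-2)(2) = -8
A²[1,2] = (0)(2) + (2)(-2) + (-2)(2) = -8
A²[1,3] = (0)(-2) + (2)(-1) + (-2)(1) = -4
A²[2,1] = (-2)(0) + (-2)(-2) + (-1)(2) = 2
A²[2,2] = (-2)(2) + (-2)(-2) + (-1)(2) = -2
A²[2,3] = (-2)(-2) + (-2)(-1) + (-1)(1) = 5
A²[3,1] = (2)(0) + (2)(-2) + (1)(2) = -2
A²[3,2] = (2)(2) + (2)(-2) + (1)(2) = 2
A²[3,3] = (2)(-2) + (2)(-1) + (1)(1) = -5
A² = 
  [ -8,  -8,  -4]
  [  2,  -2,   5]
  [ -2,   2,  -5]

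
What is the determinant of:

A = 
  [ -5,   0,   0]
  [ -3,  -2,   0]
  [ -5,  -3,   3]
Cofactor expansion along row 1:
det(A) = (-5)·((-2)(3) - (0)(-3)) - (0)·((-3)(3) - (0)(-5)) + (0)·((-3)(-3) - (-2)(-5))
  = (-5)(-6) - (0)(-9) + (0)(-1)
  = 30

det(A) = 30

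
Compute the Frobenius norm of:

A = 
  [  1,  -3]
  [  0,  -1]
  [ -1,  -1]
||A||_F = 3.606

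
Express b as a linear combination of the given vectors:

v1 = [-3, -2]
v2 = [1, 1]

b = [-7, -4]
c1 = 3, c2 = 2

b = 3·v1 + 2·v2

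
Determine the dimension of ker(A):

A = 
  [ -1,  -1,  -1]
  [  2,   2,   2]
nullity(A) = 2

Row reduce:
R2 → R2 + (2)·R1
REF = 
  [ -1,  -1,  -1]
  [  0,   0,   0]
Pivot columns: 1 → 1 pivot.
rank(A) = 1, so nullity(A) = 3 - 1 = 2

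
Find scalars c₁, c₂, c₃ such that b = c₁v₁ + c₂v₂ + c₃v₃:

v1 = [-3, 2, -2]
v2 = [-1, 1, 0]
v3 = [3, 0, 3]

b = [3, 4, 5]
c1 = 2, c2 = 0, c3 = 3

b = 2·v1 + 0·v2 + 3·v3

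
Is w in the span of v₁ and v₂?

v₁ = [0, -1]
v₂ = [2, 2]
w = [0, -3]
Yes

Form the augmented matrix and row-reduce:
[v₁|v₂|w] = 
  [  0,   2,   0]
  [ -1,   2,  -3]
Swap R1 ↔ R2
REF = 
  [ -1,   2,  -3]
  [  0,   2,   0]

No row of the form [0 0 | nonzero], so the system is consistent. Back-substitution gives c₁ = 3, c₂ = 0: w = (3)·v₁ + (0)·v₂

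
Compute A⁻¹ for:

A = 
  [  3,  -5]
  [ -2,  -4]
det(A) = (3)(-4) - (-5)(-2) = -22
For a 2×2 matrix, A⁻¹ = (1/det(A)) · [[d, -b], [-c, a]]
    = (-1/22) · [[-4, 5], [2, 3]]

A⁻¹ = 
  [ 2/11, -5/22]
  [-1/11, -3/22]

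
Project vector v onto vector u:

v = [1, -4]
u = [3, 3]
proj_u(v) = [-3/2, -3/2]

v·u = (1)(3) + (-4)(3) = -9
u·u = (3)² + (3)² = 18
proj_u(v) = (v·u / u·u) × u = (-9/18) × u = (-1/2) × u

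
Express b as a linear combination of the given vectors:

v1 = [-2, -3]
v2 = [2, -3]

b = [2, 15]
c1 = -3, c2 = -2

b = -3·v1 + -2·v2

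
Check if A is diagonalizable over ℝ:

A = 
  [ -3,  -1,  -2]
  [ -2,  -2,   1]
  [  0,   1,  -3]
No

Characteristic polynomial: det(λI - A) = λ³ + 8λ² + 18λ + 5
By the rational root theorem any rational root is an integer dividing 5; none of those is a root, so p(λ) has no rational roots and hence (being an irreducible cubic) no repeated roots.
Discriminant of the cubic: Δ = -547
Δ < 0 ⇒ one real eigenvalue and a complex-conjugate pair: λ ≈ -3.839 + 0.8887i, -3.839 - 0.8887i, -0.322
Has complex eigenvalues (not diagonalizable over ℝ).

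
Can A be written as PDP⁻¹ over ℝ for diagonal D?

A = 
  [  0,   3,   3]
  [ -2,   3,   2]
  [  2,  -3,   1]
No

Characteristic polynomial: det(λI - A) = λ³ - 4λ² + 9λ - 18
Testing integer divisors of the constant term: p(3) = 0, so (λ - 3) is a factor:
p(λ) = (λ - 3)(λ² - λ + 6)
λ² - λ + 6 = 0  ⇒  λ = (1 ± √((-1)² - 4·(6)))/2 = (1 ± √(-23))/2
  = (1 + i√23)/2,  (1 - i√23)/2
Eigenvalues: 3, (1 + i√23)/2, (1 - i√23)/2  (≈ 3, 0.5 + 2.398i, 0.5 - 2.398i)
Has complex eigenvalues (not diagonalizable over ℝ).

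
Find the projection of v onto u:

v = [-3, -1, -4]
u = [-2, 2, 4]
proj_u(v) = [1, -1, -2]

v·u = (-3)(-2) + (-1)(2) + (-4)(4) = -12
u·u = (-2)² + (2)² + (4)² = 24
proj_u(v) = (v·u / u·u) × u = (-12/24) × u = (-1/2) × u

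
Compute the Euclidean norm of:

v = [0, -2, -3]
3.606

||v||₂ = √((0)² + (-2)² + (-3)²) = √13 = 3.606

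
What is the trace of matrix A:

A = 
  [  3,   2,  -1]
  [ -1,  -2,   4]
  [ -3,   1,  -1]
0

tr(A) = 3 + -2 + -1 = 0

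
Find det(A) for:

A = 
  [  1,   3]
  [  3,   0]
For a 2×2 matrix, det = ad - bc = (1)(0) - (3)(3) = -9

det(A) = -9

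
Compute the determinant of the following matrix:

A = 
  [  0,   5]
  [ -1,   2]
For a 2×2 matrix, det = ad - bc = (0)(2) - (5)(-1) = 5

det(A) = 5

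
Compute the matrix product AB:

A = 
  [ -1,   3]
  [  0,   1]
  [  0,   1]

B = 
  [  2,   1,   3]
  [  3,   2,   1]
A is 3×2 and B is 2×3, so AB is 3×3. Each entry is (row of A)·(column of B):
AB[1,1] = (-1)(2) + (3)(3) = 7
AB[1,2] = (-1)(1) + (3)(2) = 5
AB[1,3] = (-1)(3) + (3)(1) = 0
AB[2,1] = (0)(2) + (1)(3) = 3
AB[2,2] = (0)(1) + (1)(2) = 2
AB[2,3] = (0)(3) + (1)(1) = 1
AB[3,1] = (0)(2) + (1)(3) = 3
AB[3,2] = (0)(1) + (1)(2) = 2
AB[3,3] = (0)(3) + (1)(1) = 1

AB = 
  [  7,   5,   0]
  [  3,   2,   1]
  [  3,   2,   1]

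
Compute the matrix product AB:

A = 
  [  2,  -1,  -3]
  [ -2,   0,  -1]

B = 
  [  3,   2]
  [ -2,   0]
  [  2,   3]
AB = 
  [  2,  -5]
  [ -8,  -7]

A is 2×3 and B is 3×2, so AB is 2×2. Each entry is (row of A)·(column of B):
AB[1,1] = (2)(3) + (-1)(-2) + (-3)(2) = 2
AB[1,2] = (2)(2) + (-1)(0) + (-3)(3) = -5
AB[2,1] = (-2)(3) + (0)(-2) + (-1)(2) = -8
AB[2,2] = (-2)(2) + (0)(0) + (-1)(3) = -7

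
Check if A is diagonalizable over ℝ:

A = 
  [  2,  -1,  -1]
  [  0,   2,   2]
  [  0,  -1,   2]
No

Characteristic polynomial: det(λI - A) = λ³ - 6λ² + 14λ - 12
Testing integer divisors of the constant term: p(2) = 0, so (λ - 2) is a factor:
p(λ) = (λ - 2)(λ² - 4λ + 6)
λ² - 4λ + 6 = 0  ⇒  λ = (4 ± √((-4)² - 4·(6)))/2 = (4 ± √(-8))/2
  = 2 + i√2,  2 - i√2
Eigenvalues: 2, 2 + i√2, 2 - i√2  (≈ 2, 2 + 1.414i, 2 - 1.414i)
Has complex eigenvalues (not diagonalizable over ℝ).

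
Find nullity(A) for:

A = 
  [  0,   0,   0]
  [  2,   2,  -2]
nullity(A) = 2

Row reduce:
Swap R1 ↔ R2
REF = 
  [  2,   2,  -2]
  [  0,   0,   0]
Pivot columns: 1 → 1 pivot.
rank(A) = 1, so nullity(A) = 3 - 1 = 2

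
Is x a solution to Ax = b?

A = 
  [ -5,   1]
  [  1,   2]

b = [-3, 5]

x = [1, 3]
No

Ax = [-2, 7] ≠ b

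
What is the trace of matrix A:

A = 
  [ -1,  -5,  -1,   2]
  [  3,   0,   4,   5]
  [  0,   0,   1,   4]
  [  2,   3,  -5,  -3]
-3

tr(A) = -1 + 0 + 1 + -3 = -3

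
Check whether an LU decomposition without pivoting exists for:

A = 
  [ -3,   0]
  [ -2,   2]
Yes.
A[1,1] = -3 ≠ 0, so Gaussian elimination proceeds without a row swap: multiplier ℓ₂₁ = (-2)/(-3) = 2/3, and U[2,2] = 2 - (2/3)(0) = 2.
L = 
  [  1,   0]
  [2/3,   1]
U = 
  [ -3,   0]
  [  0,   2]
Check row 2 of LU: [(2/3)(-3), (2/3)(0) + 2] = [-2, 2] = row 2 of A ✓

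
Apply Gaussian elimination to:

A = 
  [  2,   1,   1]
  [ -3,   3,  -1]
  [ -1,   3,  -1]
Row operations:
R2 → R2 + (3/2)·R1
R3 → R3 + (1/2)·R1
R3 → R3 - (7/9)·R2

Resulting echelon form:
REF = 
  [   2,    1,    1]
  [   0,  9/2,  1/2]
  [   0,    0, -8/9]

Rank = 3 (number of non-zero pivot rows).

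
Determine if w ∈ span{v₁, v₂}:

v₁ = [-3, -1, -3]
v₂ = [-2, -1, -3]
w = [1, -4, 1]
No

Form the augmented matrix and row-reduce:
[v₁|v₂|w] = 
  [ -3,  -2,   1]
  [ -1,  -1,  -4]
  [ -3,  -3,   1]
R2 → R2 - (1/3)·R1
R3 → R3 - (1)·R1
R3 → R3 - (3)·R2
REF = 
  [   -3,    -2,     1]
  [    0,  -1/3, -13/3]
  [    0,     0,    13]

Row 3 reads [0 0 | 13], i.e. 0 = 13, so the system is inconsistent and w ∉ span{v₁, v₂}.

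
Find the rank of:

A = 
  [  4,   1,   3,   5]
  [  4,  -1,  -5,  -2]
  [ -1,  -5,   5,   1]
Row reduce:
R2 → R2 - (1)·R1
R3 → R3 + (1/4)·R1
R3 → R3 - (19/8)·R2
REF = 
  [    4,     1,     3,     5]
  [    0,    -2,    -8,    -7]
  [    0,     0,  99/4, 151/8]
Pivot columns: 1, 2, 3 → 3 pivots.

rank(A) = 3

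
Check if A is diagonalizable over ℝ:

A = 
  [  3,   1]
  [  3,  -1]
Yes

tr(A) = 2, det(A) = -6
Characteristic polynomial: λ² - tr(A)λ + det(A) = λ² - 2λ - 6
λ² - 2λ - 6 = 0  ⇒  λ = (2 ± √((-2)² - 4·(-6)))/2 = (2 ± √(28))/2
  = 1 + √7,  1 - √7
Eigenvalues: 1 + √7, 1 - √7  (≈ 3.646, -1.646)
The two irrational eigenvalues are distinct (simple), so each has alg. mult. = geom. mult. = 1.
Sum of geometric multiplicities equals n, so A has n independent eigenvectors.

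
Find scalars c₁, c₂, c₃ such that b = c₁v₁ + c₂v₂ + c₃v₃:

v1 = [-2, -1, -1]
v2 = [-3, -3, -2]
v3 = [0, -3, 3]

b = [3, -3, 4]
c1 = -3, c2 = 1, c3 = 1

b = -3·v1 + 1·v2 + 1·v3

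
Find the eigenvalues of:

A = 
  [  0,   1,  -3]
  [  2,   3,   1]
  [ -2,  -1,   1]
Characteristic polynomial: det(λI - A) = λ³ - 4λ² - 4λ + 16
Testing integer divisors of the constant term: p(-2) = 0, so (λ + 2) is a factor:
p(λ) = (λ + 2)(λ² - 6λ + 8)
λ² - 6λ + 8 = (λ - 2)(λ - 4)

λ = -2, 4, 2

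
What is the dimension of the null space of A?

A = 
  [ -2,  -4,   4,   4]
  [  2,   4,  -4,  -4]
nullity(A) = 3

Row reduce:
R2 → R2 + (1)·R1
REF = 
  [ -2,  -4,   4,   4]
  [  0,   0,   0,   0]
Pivot columns: 1 → 1 pivot.
rank(A) = 1, so nullity(A) = 4 - 1 = 3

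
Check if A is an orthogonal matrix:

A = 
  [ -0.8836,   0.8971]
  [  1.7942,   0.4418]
No

AᵀA = 
  [  3.9999,   0]
  [  0,   1]
≠ I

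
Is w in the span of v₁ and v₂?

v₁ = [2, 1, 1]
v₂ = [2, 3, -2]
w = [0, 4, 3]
No

Form the augmented matrix and row-reduce:
[v₁|v₂|w] = 
  [  2,   2,   0]
  [  1,   3,   4]
  [  1,  -2,   3]
R2 → R2 - (1/2)·R1
R3 → R3 - (1/2)·R1
R3 → R3 + (3/2)·R2
REF = 
  [  2,   2,   0]
  [  0,   2,   4]
  [  0,   0,   9]

Row 3 reads [0 0 | 9], i.e. 0 = 9, so the system is inconsistent and w ∉ span{v₁, v₂}.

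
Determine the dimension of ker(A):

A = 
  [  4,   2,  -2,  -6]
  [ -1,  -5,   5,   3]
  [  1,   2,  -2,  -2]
nullity(A) = 2

Row reduce:
R2 → R2 + (1/4)·R1
R3 → R3 - (1/4)·R1
R3 → R3 + (1/3)·R2
REF = 
  [   4,    2,   -2,   -6]
  [   0, -9/2,  9/2,  3/2]
  [   0,    0,    0,    0]
Pivot columns: 1, 2 → 2 pivots.
rank(A) = 2, so nullity(A) = 4 - 2 = 2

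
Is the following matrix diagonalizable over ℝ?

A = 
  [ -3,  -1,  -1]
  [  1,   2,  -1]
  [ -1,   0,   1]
No

Characteristic polynomial: det(λI - A) = λ³ - 7λ + 8
By the rational root theorem any rational root is an integer dividing 8; none of those is a root, so p(λ) has no rational roots and hence (being an irreducible cubic) no repeated roots.
Discriminant of the cubic: Δ = -356
Δ < 0 ⇒ one real eigenvalue and a complex-conjugate pair: λ ≈ -3.096, 1.548 + 0.4337i, 1.548 - 0.4337i
Has complex eigenvalues (not diagonalizable over ℝ).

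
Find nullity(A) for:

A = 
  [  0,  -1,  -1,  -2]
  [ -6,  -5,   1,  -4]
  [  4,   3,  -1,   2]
nullity(A) = 2

Row reduce:
Swap R1 ↔ R2
R3 → R3 + (2/3)·R1
R3 → R3 - (1/3)·R2
REF = 
  [ -6,  -5,   1,  -4]
  [  0,  -1,  -1,  -2]
  [  0,   0,   0,   0]
Pivot columns: 1, 2 → 2 pivots.
rank(A) = 2, so nullity(A) = 4 - 2 = 2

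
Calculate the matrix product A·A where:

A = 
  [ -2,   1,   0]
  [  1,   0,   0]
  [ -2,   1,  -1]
A² = A·A:
A²[1,1] = (-2)(-2) + (1)(1) + (0)(-2) = 5
A²[1,2] = (-2)(1) + (1)(0) + (0)(1) = -2
A²[1,3] = (-2)(0) + (1)(0) + (0)(-1) = 0
A²[2,1] = (1)(-2) + (0)(1) + (0)(-2) = -2
A²[2,2] = (1)(1) + (0)(0) + (0)(1) = 1
A²[2,3] = (1)(0) + (0)(0) + (0)(-1) = 0
A²[3,1] = (-2)(-2) + (1)(1) + (-1)(-2) = 7
A²[3,2] = (-2)(1) + (1)(0) + (-1)(1) = -3
A²[3,3] = (-2)(0) + (1)(0) + (-1)(-1) = 1
A² = 
  [  5,  -2,   0]
  [ -2,   1,   0]
  [  7,  -3,   1]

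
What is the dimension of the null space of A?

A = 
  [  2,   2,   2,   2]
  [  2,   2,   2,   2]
nullity(A) = 3

Row reduce:
R2 → R2 - (1)·R1
REF = 
  [  2,   2,   2,   2]
  [  0,   0,   0,   0]
Pivot columns: 1 → 1 pivot.
rank(A) = 1, so nullity(A) = 4 - 1 = 3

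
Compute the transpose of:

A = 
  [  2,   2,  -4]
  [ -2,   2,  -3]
Aᵀ = 
  [  2,  -2]
  [  2,   2]
  [ -4,  -3]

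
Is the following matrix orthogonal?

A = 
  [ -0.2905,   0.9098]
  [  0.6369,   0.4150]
No

AᵀA = 
  [  0.4900,   0]
  [  0,   1]
≠ I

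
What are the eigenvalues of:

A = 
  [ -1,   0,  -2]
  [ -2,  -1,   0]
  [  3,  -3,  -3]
Characteristic polynomial: det(λI - A) = λ³ + 5λ² + 13λ + 21
Testing integer divisors of the constant term: p(-3) = 0, so (λ + 3) is a factor:
p(λ) = (λ + 3)(λ² + 2λ + 7)
λ² + 2λ + 7 = 0  ⇒  λ = (-2 ± √((2)² - 4·(7)))/2 = (-2 ± √(-24))/2
  = -1 + i√6,  -1 - i√6

λ = -3, -1 + i√6, -1 - i√6  (≈ -3, -1 + 2.449i, -1 - 2.449i)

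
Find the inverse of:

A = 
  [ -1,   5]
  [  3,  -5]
det(A) = (-1)(-5) - (5)(3) = -10
For a 2×2 matrix, A⁻¹ = (1/det(A)) · [[d, -b], [-c, a]]
    = (-1/10) · [[-5, -5], [-3, -1]]

A⁻¹ = 
  [ 1/2,  1/2]
  [3/10, 1/10]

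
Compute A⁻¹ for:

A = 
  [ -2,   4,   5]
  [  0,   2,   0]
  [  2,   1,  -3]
det(A) = (-2)·((2)(-3) - (0)(1)) - (4)·((0)(-3) - (0)(2)) + (5)·((0)(1) - (2)(2))
  = (-2)(-6) - (4)(0) + (5)(-4)
  = -8
det(A) = -8 ≠ 0, so A is invertible.

Cofactors Cᵢⱼ = (-1)ⁱ⁺ʲ·Mᵢⱼ:
C = 
  [ -6,   0,  -4]
  [ 17,  -4,  10]
  [-10,   0,  -4]

adj(A) = Cᵀ:
adj(A) = 
  [ -6,  17, -10]
  [  0,  -4,   0]
  [ -4,  10,  -4]

A⁻¹ = (-1/8) · adj(A):
A⁻¹ = 
  [  3/4, -17/8,   5/4]
  [    0,   1/2,     0]
  [  1/2,  -5/4,   1/2]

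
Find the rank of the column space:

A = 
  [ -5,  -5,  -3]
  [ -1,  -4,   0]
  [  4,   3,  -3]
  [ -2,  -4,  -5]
dim(Col(A)) = 3

Row reduce:
R2 → R2 - (1/5)·R1
R3 → R3 + (4/5)·R1
R4 → R4 - (2/5)·R1
R3 → R3 - (1/3)·R2
R4 → R4 - (2/3)·R2
R4 → R4 - (3/4)·R3
REF = 
  [   -5,    -5,    -3]
  [    0,    -3,   3/5]
  [    0,     0, -28/5]
  [    0,     0,     0]
Pivot columns: 1, 2, 3 → 3 pivots.
dim(Col(A)) = number of pivot columns = 3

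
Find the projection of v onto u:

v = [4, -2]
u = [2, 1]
proj_u(v) = [12/5, 6/5]

v·u = (4)(2) + (-2)(1) = 6
u·u = (2)² + (1)² = 5
proj_u(v) = (v·u / u·u) × u = (6/5) × u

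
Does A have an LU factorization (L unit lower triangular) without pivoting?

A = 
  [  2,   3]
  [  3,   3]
Yes.
A[1,1] = 2 ≠ 0, so Gaussian elimination proceeds without a row swap: multiplier ℓ₂₁ = (3)/(2) = 3/2, and U[2,2] = 3 - (3/2)(3) = -3/2.
L = 
  [  1,   0]
  [3/2,   1]
U = 
  [   2,    3]
  [   0, -3/2]
Check row 2 of LU: [(3/2)(2), (3/2)(3) + (-3/2)] = [3, 3] = row 2 of A ✓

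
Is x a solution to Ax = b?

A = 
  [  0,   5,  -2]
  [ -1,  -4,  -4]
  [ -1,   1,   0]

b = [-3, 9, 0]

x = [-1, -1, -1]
Yes

Ax = [-3, 9, 0] = b ✓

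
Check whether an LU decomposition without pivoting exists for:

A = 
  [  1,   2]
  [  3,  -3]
Yes.
A[1,1] = 1 ≠ 0, so Gaussian elimination proceeds without a row swap: multiplier ℓ₂₁ = (3)/(1) = 3, and U[2,2] = -3 - (3)(2) = -9.
L = 
  [  1,   0]
  [  3,   1]
U = 
  [  1,   2]
  [  0,  -9]
Check row 2 of LU: [(3)(1), (3)(2) + (-9)] = [3, -3] = row 2 of A ✓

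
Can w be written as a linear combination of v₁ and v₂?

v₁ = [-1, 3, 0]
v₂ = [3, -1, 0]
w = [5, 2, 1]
No

Form the augmented matrix and row-reduce:
[v₁|v₂|w] = 
  [ -1,   3,   5]
  [  3,  -1,   2]
  [  0,   0,   1]
R2 → R2 + (3)·R1
REF = 
  [ -1,   3,   5]
  [  0,   8,  17]
  [  0,   0,   1]

Row 3 reads [0 0 | 1], i.e. 0 = 1, so the system is inconsistent and w ∉ span{v₁, v₂}.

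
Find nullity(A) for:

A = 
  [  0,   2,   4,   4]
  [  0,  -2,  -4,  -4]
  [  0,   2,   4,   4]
nullity(A) = 3

Row reduce:
R2 → R2 + (1)·R1
R3 → R3 - (1)·R1
REF = 
  [  0,   2,   4,   4]
  [  0,   0,   0,   0]
  [  0,   0,   0,   0]
Pivot columns: 2 → 1 pivot.
rank(A) = 1, so nullity(A) = 4 - 1 = 3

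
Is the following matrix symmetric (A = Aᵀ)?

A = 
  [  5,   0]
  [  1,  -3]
No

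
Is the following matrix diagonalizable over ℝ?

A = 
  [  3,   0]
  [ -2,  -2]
Yes

tr(A) = 1, det(A) = -6
Characteristic polynomial: λ² - tr(A)λ + det(A) = λ² - λ - 6
λ² - λ - 6 = (λ + 2)(λ - 3)
Eigenvalues: 3, -2
λ=-2: alg. mult. = 1, geom. mult. = 2 - rank(A - (-2)I) = 2 - 1 = 1
λ=3: alg. mult. = 1, geom. mult. = 2 - rank(A - (3)I) = 2 - 1 = 1
Sum of geometric multiplicities equals n, so A has n independent eigenvectors.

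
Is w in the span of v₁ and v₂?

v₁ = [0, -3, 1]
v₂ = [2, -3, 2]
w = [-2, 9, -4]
Yes

Form the augmented matrix and row-reduce:
[v₁|v₂|w] = 
  [  0,   2,  -2]
  [ -3,  -3,   9]
  [  1,   2,  -4]
Swap R1 ↔ R2
R3 → R3 + (1/3)·R1
R3 → R3 - (1/2)·R2
REF = 
  [ -3,  -3,   9]
  [  0,   2,  -2]
  [  0,   0,   0]

No row of the form [0 0 | nonzero], so the system is consistent. Back-substitution gives c₁ = -2, c₂ = -1: w = (-2)·v₁ + (-1)·v₂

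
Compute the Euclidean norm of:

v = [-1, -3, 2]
3.742

||v||₂ = √((-1)² + (-3)² + (2)²) = √14 = 3.742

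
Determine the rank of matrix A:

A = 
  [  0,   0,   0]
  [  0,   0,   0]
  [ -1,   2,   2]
Row reduce:
Swap R1 ↔ R3
REF = 
  [ -1,   2,   2]
  [  0,   0,   0]
  [  0,   0,   0]
Pivot columns: 1 → 1 pivot.

rank(A) = 1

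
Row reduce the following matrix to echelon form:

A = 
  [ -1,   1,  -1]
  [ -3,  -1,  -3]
Row operations:
R2 → R2 - (3)·R1

Resulting echelon form:
REF = 
  [ -1,   1,  -1]
  [  0,  -4,   0]

Rank = 2 (number of non-zero pivot rows).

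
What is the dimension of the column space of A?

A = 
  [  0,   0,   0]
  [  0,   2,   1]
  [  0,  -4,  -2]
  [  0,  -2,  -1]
Row reduce:
Swap R1 ↔ R2
R3 → R3 + (2)·R1
R4 → R4 + (1)·R1
REF = 
  [  0,   2,   1]
  [  0,   0,   0]
  [  0,   0,   0]
  [  0,   0,   0]
Pivot columns: 2 → 1 pivot.
dim(Col(A)) = number of pivot columns = 1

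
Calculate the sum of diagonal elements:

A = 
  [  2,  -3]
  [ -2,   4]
6

tr(A) = 2 + 4 = 6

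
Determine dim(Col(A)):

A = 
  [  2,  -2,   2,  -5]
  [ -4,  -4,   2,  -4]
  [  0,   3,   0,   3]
dim(Col(A)) = 3

Row reduce:
R2 → R2 + (2)·R1
R3 → R3 + (3/8)·R2
REF = 
  [   2,   -2,    2,   -5]
  [   0,   -8,    6,  -14]
  [   0,    0,  9/4, -9/4]
Pivot columns: 1, 2, 3 → 3 pivots.
dim(Col(A)) = number of pivot columns = 3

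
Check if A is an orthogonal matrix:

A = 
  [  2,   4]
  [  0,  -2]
No

AᵀA = 
  [  4,   8]
  [  8,  20]
≠ I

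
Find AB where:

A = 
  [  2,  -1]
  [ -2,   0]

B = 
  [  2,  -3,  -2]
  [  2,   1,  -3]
AB = 
  [  2,  -7,  -1]
  [ -4,   6,   4]

A is 2×2 and B is 2×3, so AB is 2×3. Each entry is (row of A)·(column of B):
AB[1,1] = (2)(2) + (-1)(2) = 2
AB[1,2] = (2)(-3) + (-1)(1) = -7
AB[1,3] = (2)(-2) + (-1)(-3) = -1
AB[2,1] = (-2)(2) + (0)(2) = -4
AB[2,2] = (-2)(-3) + (0)(1) = 6
AB[2,3] = (-2)(-2) + (0)(-3) = 4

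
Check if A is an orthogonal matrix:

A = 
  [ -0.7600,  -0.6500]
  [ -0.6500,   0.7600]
Yes

AᵀA = 
  [  1.0001,   0]
  [  0,   1.0001]
≈ I (equal to I up to the 4-dp rounding of the entries)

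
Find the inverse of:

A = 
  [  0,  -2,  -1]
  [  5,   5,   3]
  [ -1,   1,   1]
det(A) = (0)·((5)(1) - (3)(1)) - (-2)·((5)(1) - (3)(-1)) + (-1)·((5)(1) - (5)(-1))
  = (0)(2) - (-2)(8) + (-1)(10)
  = 6
det(A) = 6 ≠ 0, so A is invertible.

Cofactors Cᵢⱼ = (-1)ⁱ⁺ʲ·Mᵢⱼ:
C = 
  [  2,  -8,  10]
  [  1,  -1,   2]
  [ -1,  -5,  10]

adj(A) = Cᵀ:
adj(A) = 
  [  2,   1,  -1]
  [ -8,  -1,  -5]
  [ 10,   2,  10]

A⁻¹ = (1/6) · adj(A):
A⁻¹ = 
  [ 1/3,  1/6, -1/6]
  [-4/3, -1/6, -5/6]
  [ 5/3,  1/3,  5/3]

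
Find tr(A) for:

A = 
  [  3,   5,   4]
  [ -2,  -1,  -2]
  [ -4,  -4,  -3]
-1

tr(A) = 3 + -1 + -3 = -1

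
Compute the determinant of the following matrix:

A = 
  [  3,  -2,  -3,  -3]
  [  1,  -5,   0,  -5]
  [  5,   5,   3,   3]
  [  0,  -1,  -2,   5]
Cofactor expansion along row 1: det(A) = a₁₁M₁₁ - a₁₂M₁₂ + a₁₃M₁₃ - a₁₄M₁₄

M₁₁ = det[[-5, 0, -5]; [5, 3, 3]; [-1, -2, 5]]
  = (-5)·((3)(5) - (3)(-2)) - (0)·((5)(5) - (3)(-1)) + (-5)·((5)(-2) - (3)(-1))
  = (-5)(21) - (0)(28) + (-5)(-7)
  = -70
M₁₂ = det[[1, 0, -5]; [5, 3, 3]; [0, -2, 5]]
  = (1)·((3)(5) - (3)(-2)) - (0)·((5)(5) - (3)(0)) + (-5)·((5)(-2) - (3)(0))
  = (1)(21) - (0)(25) + (-5)(-10)
  = 71
M₁₃ = det[[1, -5, -5]; [5, 5, 3]; [0, -1, 5]]
  = (1)·((5)(5) - (3)(-1)) - (-5)·((5)(5) - (3)(0)) + (-5)·((5)(-1) - (5)(0))
  = (1)(28) - (-5)(25) + (-5)(-5)
  = 178
M₁₄ = det[[1, -5, 0]; [5, 5, 3]; [0, -1, -2]]
  = (1)·((5)(-2) - (3)(-1)) - (-5)·((5)(-2) - (3)(0)) + (0)·((5)(-1) - (5)(0))
  = (1)(-7) - (-5)(-10) + (0)(-5)
  = -57

det(A) = (3)(-70) - (-2)(71) + (-3)(178) - (-3)(-57) = -773

det(A) = -773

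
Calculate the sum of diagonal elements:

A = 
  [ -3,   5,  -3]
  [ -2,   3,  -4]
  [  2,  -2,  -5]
-5

tr(A) = -3 + 3 + -5 = -5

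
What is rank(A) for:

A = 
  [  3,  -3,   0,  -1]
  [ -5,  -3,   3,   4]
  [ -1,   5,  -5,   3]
rank(A) = 3

Row reduce:
R2 → R2 + (5/3)·R1
R3 → R3 + (1/3)·R1
R3 → R3 + (1/2)·R2
REF = 
  [   3,   -3,    0,   -1]
  [   0,   -8,    3,  7/3]
  [   0,    0, -7/2, 23/6]
Pivot columns: 1, 2, 3 → 3 pivots.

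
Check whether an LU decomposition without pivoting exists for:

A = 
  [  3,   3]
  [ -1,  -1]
Yes.
A[1,1] = 3 ≠ 0, so Gaussian elimination proceeds without a row swap: multiplier ℓ₂₁ = (-1)/(3) = -1/3, and U[2,2] = -1 - (-1/3)(3) = 0.
L = 
  [   1,    0]
  [-1/3,    1]
U = 
  [  3,   3]
  [  0,   0]
Check row 2 of LU: [(-1/3)(3), (-1/3)(3) + 0] = [-1, -1] = row 2 of A ✓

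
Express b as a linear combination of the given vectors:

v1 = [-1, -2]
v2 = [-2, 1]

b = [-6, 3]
c1 = 0, c2 = 3

b = 0·v1 + 3·v2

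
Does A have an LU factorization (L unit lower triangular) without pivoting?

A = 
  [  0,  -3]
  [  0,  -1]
Yes.
The first column is zero, so A is already upper triangular: L = I, U = A.
L = 
  [  1,   0]
  [  0,   1]
U = 
  [  0,  -3]
  [  0,  -1]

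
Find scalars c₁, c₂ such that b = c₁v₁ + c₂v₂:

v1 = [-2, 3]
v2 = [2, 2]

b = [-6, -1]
c1 = 1, c2 = -2

b = 1·v1 + -2·v2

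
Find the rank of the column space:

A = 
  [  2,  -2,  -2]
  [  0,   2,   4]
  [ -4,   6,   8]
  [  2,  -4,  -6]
Row reduce:
R3 → R3 + (2)·R1
R4 → R4 - (1)·R1
R3 → R3 - (1)·R2
R4 → R4 + (1)·R2
REF = 
  [  2,  -2,  -2]
  [  0,   2,   4]
  [  0,   0,   0]
  [  0,   0,   0]
Pivot columns: 1, 2 → 2 pivots.
dim(Col(A)) = number of pivot columns = 2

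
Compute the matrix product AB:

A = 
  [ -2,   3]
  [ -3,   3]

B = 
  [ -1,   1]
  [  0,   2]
A is 2×2 and B is 2×2, so AB is 2×2. Each entry is (row of A)·(column of B):
AB[1,1] = (-2)(-1) + (3)(0) = 2
AB[1,2] = (-2)(1) + (3)(2) = 4
AB[2,1] = (-3)(-1) + (3)(0) = 3
AB[2,2] = (-3)(1) + (3)(2) = 3

AB = 
  [  2,   4]
  [  3,   3]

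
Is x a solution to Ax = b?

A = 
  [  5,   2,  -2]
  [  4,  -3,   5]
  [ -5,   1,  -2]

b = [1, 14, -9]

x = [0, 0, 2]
No

Ax = [-4, 10, -4] ≠ b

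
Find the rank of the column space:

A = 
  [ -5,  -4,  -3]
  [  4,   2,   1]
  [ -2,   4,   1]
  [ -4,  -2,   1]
Row reduce:
R2 → R2 + (4/5)·R1
R3 → R3 - (2/5)·R1
R4 → R4 - (4/5)·R1
R3 → R3 + (14/3)·R2
R4 → R4 + (1)·R2
R4 → R4 + (6/13)·R3
REF = 
  [   -5,    -4,    -3]
  [    0,  -6/5,  -7/5]
  [    0,     0, -13/3]
  [    0,     0,     0]
Pivot columns: 1, 2, 3 → 3 pivots.
dim(Col(A)) = number of pivot columns = 3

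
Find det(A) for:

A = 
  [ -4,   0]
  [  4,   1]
-4

For a 2×2 matrix, det = ad - bc = (-4)(1) - (0)(4) = -4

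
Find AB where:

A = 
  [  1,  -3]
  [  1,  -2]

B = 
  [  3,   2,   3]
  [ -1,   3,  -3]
A is 2×2 and B is 2×3, so AB is 2×3. Each entry is (row of A)·(column of B):
AB[1,1] = (1)(3) + (-3)(-1) = 6
AB[1,2] = (1)(2) + (-3)(3) = -7
AB[1,3] = (1)(3) + (-3)(-3) = 12
AB[2,1] = (1)(3) + (-2)(-1) = 5
AB[2,2] = (1)(2) + (-2)(3) = -4
AB[2,3] = (1)(3) + (-2)(-3) = 9

AB = 
  [  6,  -7,  12]
  [  5,  -4,   9]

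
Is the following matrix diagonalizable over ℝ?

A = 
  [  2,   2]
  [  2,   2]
Yes

tr(A) = 4, det(A) = 0
Characteristic polynomial: λ² - tr(A)λ + det(A) = λ² - 4λ
λ² - 4λ = λ(λ - 4)
Eigenvalues: 4, 0
λ=0: alg. mult. = 1, geom. mult. = 2 - rank(A - (0)I) = 2 - 1 = 1
λ=4: alg. mult. = 1, geom. mult. = 2 - rank(A - (4)I) = 2 - 1 = 1
Sum of geometric multiplicities equals n, so A has n independent eigenvectors.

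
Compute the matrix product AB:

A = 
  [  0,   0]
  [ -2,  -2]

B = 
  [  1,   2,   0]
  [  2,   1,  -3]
AB = 
  [  0,   0,   0]
  [ -6,  -6,   6]

A is 2×2 and B is 2×3, so AB is 2×3. Each entry is (row of A)·(column of B):
AB[1,1] = (0)(1) + (0)(2) = 0
AB[1,2] = (0)(2) + (0)(1) = 0
AB[1,3] = (0)(0) + (0)(-3) = 0
AB[2,1] = (-2)(1) + (-2)(2) = -6
AB[2,2] = (-2)(2) + (-2)(1) = -6
AB[2,3] = (-2)(0) + (-2)(-3) = 6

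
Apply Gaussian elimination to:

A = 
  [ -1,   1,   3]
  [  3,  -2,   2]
Row operations:
R2 → R2 + (3)·R1

Resulting echelon form:
REF = 
  [ -1,   1,   3]
  [  0,   1,  11]

Rank = 2 (number of non-zero pivot rows).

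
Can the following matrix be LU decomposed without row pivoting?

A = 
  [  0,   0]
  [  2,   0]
No.
A[1,1] = 0 but A[2,1] = 2 ≠ 0. Any LU with L unit lower triangular has (LU)[1,1] = U[1,1] and (LU)[2,1] = L[2,1]·U[1,1]; matching A forces U[1,1] = 0, which then forces (LU)[2,1] = 0 ≠ 2. A row swap (pivoting) is required.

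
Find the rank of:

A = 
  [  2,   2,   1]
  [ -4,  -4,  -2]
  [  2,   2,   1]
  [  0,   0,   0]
rank(A) = 1

Row reduce:
R2 → R2 + (2)·R1
R3 → R3 - (1)·R1
REF = 
  [  2,   2,   1]
  [  0,   0,   0]
  [  0,   0,   0]
  [  0,   0,   0]
Pivot columns: 1 → 1 pivot.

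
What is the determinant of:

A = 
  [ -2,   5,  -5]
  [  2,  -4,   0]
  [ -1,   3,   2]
Cofactor expansion along row 1:
det(A) = (-2)·((-4)(2) - (0)(3)) - (5)·((2)(2) - (0)(-1)) + (-5)·((2)(3) - (-4)(-1))
  = (-2)(-8) - (5)(4) + (-5)(2)
  = -14

det(A) = -14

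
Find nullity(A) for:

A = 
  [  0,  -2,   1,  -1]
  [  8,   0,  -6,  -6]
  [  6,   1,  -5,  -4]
nullity(A) = 2

Row reduce:
Swap R1 ↔ R2
R3 → R3 - (3/4)·R1
R3 → R3 + (1/2)·R2
REF = 
  [  8,   0,  -6,  -6]
  [  0,  -2,   1,  -1]
  [  0,   0,   0,   0]
Pivot columns: 1, 2 → 2 pivots.
rank(A) = 2, so nullity(A) = 4 - 2 = 2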